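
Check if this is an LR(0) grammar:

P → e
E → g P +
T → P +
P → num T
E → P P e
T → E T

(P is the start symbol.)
Yes, the grammar is LR(0)

A grammar is LR(0) if no state in the canonical LR(0) collection has:
  - both a shift item (dot before a terminal) and a complete item (shift-reduce conflict), or
  - two or more complete items (reduce-reduce conflict; the accept item [P' → P .] counts as a complete item here).

Augment with P' → P and build the canonical LR(0) collection (I0 = CLOSURE({[P' → . P]}), then GOTO on every symbol after a dot until no new states appear). It has 14 states:
  I0: { [P → . e], [P → . num T], [P' → . P] }  — shift
  I1: { [P' → P .] }  — accept
  I2: { [P → e .] }  — reduce
  I3: { [E → . P P e], [E → . g P +], [P → . e], [P → . num T], [P → num . T], [T → . E T], [T → . P +] }  — shift
  I4: { [E → . P P e], [E → . g P +], [P → . e], [P → . num T], [T → . E T], [T → . P +], [T → E . T] }  — shift
  I5: { [E → P . P e], [P → . e], [P → . num T], [T → P . +] }  — shift
  I6: { [P → num T .] }  — reduce
  I7: { [E → g . P +], [P → . e], [P → . num T] }  — shift
  I8: { [E → g P . +] }  — shift
  I9: { [E → g P + .] }  — reduce
  I10: { [T → P + .] }  — reduce
  I11: { [E → P P . e] }  — shift
  I12: { [E → P P e .] }  — reduce
  I13: { [T → E T .] }  — reduce

Every state is either a pure shift/goto state or contains exactly one complete item and nothing to shift — no conflicts. The grammar is LR(0).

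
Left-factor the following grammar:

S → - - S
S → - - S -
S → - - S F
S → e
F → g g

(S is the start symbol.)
S → - - S S'
S' → ε
S' → -
S' → F
S → e
F → g g

Left-factoring transforms A → αβ₁ | αβ₂ into A → αA' and A' → β₁ | β₂
(α is the longest common prefix among the alternatives). Repeat until
no nonterminal has two alternatives with a common prefix.

Round 1: S has alternatives sharing prefix '- - S'. Introduce S': S → - - S S'
  Add: S' → ε
  Add: S' → -
  Add: S' → F

No remaining common prefixes — done.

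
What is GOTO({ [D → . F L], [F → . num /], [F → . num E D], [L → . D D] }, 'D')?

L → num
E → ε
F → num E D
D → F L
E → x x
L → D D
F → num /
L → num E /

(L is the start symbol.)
GOTO(I, 'D') = CLOSURE({ [A → αX.β] : [A → α.Xβ] ∈ I, X = 'D' })

Items with dot before 'D', with the dot advanced:
  [L → . D D] → [L → D . D]
Closure of the advanced items:
  [L → D . D] has the dot before D: add [D → . F L]
  [D → . F L] has the dot before F: add [F → . num E D], [F → . num /]

GOTO = { [D → . F L], [F → . num /], [F → . num E D], [L → D . D] }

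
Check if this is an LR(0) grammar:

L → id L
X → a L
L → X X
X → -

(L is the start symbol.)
Augment with L' → L and build the canonical LR(0) collection (I0 = CLOSURE({[L' → . L]}), then GOTO on every symbol after a dot until no new states appear). It has 9 states:
  I0: { [L → . X X], [L → . id L], [L' → . L], [X → . -], [X → . a L] }  — shift
  I1: { [X → - .] }  — reduce
  I2: { [L' → L .] }  — accept
  I3: { [L → X . X], [X → . -], [X → . a L] }  — shift
  I4: { [L → . X X], [L → . id L], [X → . -], [X → . a L], [X → a . L] }  — shift
  I5: { [L → . X X], [L → . id L], [L → id . L], [X → . -], [X → . a L] }  — shift
  I6: { [L → id L .] }  — reduce
  I7: { [X → a L .] }  — reduce
  I8: { [L → X X .] }  — reduce

Every state is either a pure shift/goto state or contains exactly one complete item and nothing to shift — no conflicts. The grammar is LR(0).

Answer: Yes, the grammar is LR(0)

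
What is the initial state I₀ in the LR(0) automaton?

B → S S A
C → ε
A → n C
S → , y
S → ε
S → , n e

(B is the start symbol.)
First, augment the grammar with B' → B
I₀ = CLOSURE({ [B' → . B] }):
  [B' → . B] has the dot before B: add [B → . S S A]
  [B → . S S A] has the dot before S: add [S → . , y], [S → .], [S → . , n e]
No further items can be added.

I₀ = { [B → . S S A], [B' → . B], [S → . , n e], [S → . , y], [S → .] }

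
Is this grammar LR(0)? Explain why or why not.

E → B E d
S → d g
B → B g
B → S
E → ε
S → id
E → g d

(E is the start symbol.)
Augment with E' → E and build the canonical LR(0) collection (I0 = CLOSURE({[E' → . E]}), then GOTO on every symbol after a dot until no new states appear). It has 12 states:
  I0: { [B → . B g], [B → . S], [E → . B E d], [E → . g d], [E → .], [E' → . E], [S → . d g], [S → . id] }  — shift, reduce
  I1: { [B → . B g], [B → . S], [B → B . g], [E → . B E d], [E → . g d], [E → .], [E → B . E d], [S → . d g], [S → . id] }  — shift, reduce
  I2: { [E' → E .] }  — accept
  I3: { [B → S .] }  — reduce
  I4: { [S → d . g] }  — shift
  I5: { [E → g . d] }  — shift
  I6: { [S → id .] }  — reduce
  I7: { [E → g d .] }  — reduce
  I8: { [S → d g .] }  — reduce
  I9: { [E → B E . d] }  — shift
  I10: { [B → B g .], [E → g . d] }  — shift, reduce
  I11: { [E → B E d .] }  — reduce

Conflict in state I0:
  Shift-reduce conflict between [E → .] and [E → . g d]
So the grammar is NOT LR(0).

Answer: No. Shift-reduce conflict between [E → .] and [E → . g d]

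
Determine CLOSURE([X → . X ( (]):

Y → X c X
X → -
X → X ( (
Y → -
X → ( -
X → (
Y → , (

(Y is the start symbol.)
Start with: [X → . X ( (]
  [X → . X ( (] has the dot before X: add [X → . -], [X → . ( -], [X → . (]
No further items can be added.

CLOSURE = { [X → . ( -], [X → . (], [X → . -], [X → . X ( (] }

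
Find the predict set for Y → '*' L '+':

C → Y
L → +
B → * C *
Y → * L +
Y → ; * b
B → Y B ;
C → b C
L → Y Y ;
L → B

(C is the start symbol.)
PREDICT(Y → '*' L '+') = (FIRST(RHS) \ {ε}) ∪ (FOLLOW(Y) if ε ∈ FIRST(RHS), i.e. RHS ⇒* ε)
FIRST('*' L '+') = { '*' }
ε ∉ FIRST('*' L '+'), so FOLLOW(Y) is not added.
PREDICT(Y → '*' L '+') = { '*' }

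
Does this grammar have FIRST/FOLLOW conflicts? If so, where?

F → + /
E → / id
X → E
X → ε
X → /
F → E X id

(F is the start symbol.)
No FIRST/FOLLOW conflicts.

Nullable non-terminals: X.
FIRST sets used below: FIRST(E) = { '/' }

X: nullable alternative(s) X → ε; FOLLOW(X) = { 'id' }
  X → E: FIRST \ {ε} = { '/' } — disjoint from FOLLOW(X)
  X → ε: FIRST \ {ε} = { } — this is the only nullable alternative, skip
  X → /: FIRST \ {ε} = { '/' } — disjoint from FOLLOW(X)

E, F have no nullable alternative, so no FIRST/FOLLOW check is needed there.

No FIRST/FOLLOW conflicts found.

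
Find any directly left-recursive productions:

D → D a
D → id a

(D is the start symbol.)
D → D a: LEFT RECURSIVE (starts with D)
D → id a: starts with id

The grammar has direct left recursion on: D.

Answer: Yes, D is left-recursive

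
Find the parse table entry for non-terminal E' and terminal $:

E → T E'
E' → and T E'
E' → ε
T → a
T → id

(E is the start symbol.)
To find M[E', $], we find productions for E' where $ is in the predict set (PREDICT(N → α) = (FIRST(α) \ {ε}) ∪ (FOLLOW(N) if α ⇒* ε)).

Relevant sets:
  FOLLOW(E') = { $ }

E' → and T E': PREDICT = { 'and' }
E' → ε: PREDICT = { $ }
  $ is in predict set, so this production goes in M[E', $]

M[E', $] = E' → ε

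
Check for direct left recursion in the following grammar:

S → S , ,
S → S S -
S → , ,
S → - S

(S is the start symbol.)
Direct left recursion occurs when N → N α for some non-terminal N (the right-hand side begins with the left-hand side itself).

S → S , ,: LEFT RECURSIVE (starts with S)
S → S S -: LEFT RECURSIVE (starts with S)
S → , ,: starts with ','
S → - S: starts with '-'

The grammar has direct left recursion on: S.

Answer: Yes, S is left-recursive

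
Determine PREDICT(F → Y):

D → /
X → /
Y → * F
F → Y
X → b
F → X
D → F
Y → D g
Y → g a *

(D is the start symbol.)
PREDICT(F → Y) = (FIRST(RHS) \ {ε}) ∪ (FOLLOW(F) if ε ∈ FIRST(RHS), i.e. RHS ⇒* ε)
FIRST(Y) = { '*', '/', 'b', 'g' }
FIRST(Y) = { '*', '/', 'b', 'g' }
ε ∉ FIRST(Y), so FOLLOW(F) is not added.
PREDICT(F → Y) = { '*', '/', 'b', 'g' }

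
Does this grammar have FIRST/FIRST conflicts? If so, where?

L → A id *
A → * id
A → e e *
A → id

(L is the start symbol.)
Productions for A:
  A → * id: FIRST = { '*' }
  A → e e *: FIRST = { 'e' }
  A → id: FIRST = { 'id' }
L has only one production, so no FIRST/FIRST conflict is possible there.

All alternatives of each non-terminal have pairwise disjoint FIRST sets.

Answer: No FIRST/FIRST conflicts.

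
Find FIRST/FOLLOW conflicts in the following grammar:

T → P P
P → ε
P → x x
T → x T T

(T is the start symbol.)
A FIRST/FOLLOW conflict occurs when a non-terminal N has a nullable alternative N → β (β ⇒* ε) and another alternative N → α with FIRST(α) ∩ FOLLOW(N) ≠ ∅: on such a lookahead the parser cannot decide between expanding α and letting N vanish via β.

Nullable non-terminals: P, T.
FIRST sets used below: FIRST(P) = { 'x', ε }

P: nullable alternative(s) P → ε; FOLLOW(P) = { $, 'x' }
  P → ε: FIRST \ {ε} = { } — this is the only nullable alternative, skip
  P → x x: FIRST \ {ε} = { 'x' } — overlaps FOLLOW(P) on { 'x' }: CONFLICT

T: nullable alternative(s) T → P P; FOLLOW(T) = { $, 'x' }
  T → P P: FIRST \ {ε} = { 'x' } — this is the only nullable alternative, skip
  T → x T T: FIRST \ {ε} = { 'x' } — overlaps FOLLOW(T) on { 'x' }: CONFLICT

So the grammar has 2 FIRST/FOLLOW conflicts (marked CONFLICT above).

Answer: Yes. T → x T T with FOLLOW(T) on { 'x' }; P → x x with FOLLOW(P) on { 'x' }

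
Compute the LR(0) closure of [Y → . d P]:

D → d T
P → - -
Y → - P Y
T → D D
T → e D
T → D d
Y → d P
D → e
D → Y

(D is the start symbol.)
To compute CLOSURE, for each item [A → α.Bβ] where B is a non-terminal, add [B → .γ] for all productions B → γ; repeat for the newly added items until nothing changes.

Start with: [Y → . d P]
The dot precedes the terminal d, so nothing is added.

CLOSURE = { [Y → . d P] }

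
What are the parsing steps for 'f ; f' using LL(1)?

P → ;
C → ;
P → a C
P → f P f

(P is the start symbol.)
Stack is shown with the top on the left.

Stack    Input    Action
------------------------
P $      f ; f $  output P → f P f
f P f $  f ; f $  match 'f'
P f $    ; f $    output P → ;
; f $    ; f $    match ';'
f $      f $      match 'f'
$        $        accept

The string is accepted.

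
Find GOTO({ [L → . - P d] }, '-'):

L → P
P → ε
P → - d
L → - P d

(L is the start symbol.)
GOTO(I, '-') = CLOSURE({ [A → αX.β] : [A → α.Xβ] ∈ I, X = '-' })

Items with dot before '-', with the dot advanced:
  [L → . - P d] → [L → - . P d]
Closure of the advanced items:
  [L → - . P d] has the dot before P: add [P → .], [P → . - d]

GOTO = { [L → - . P d], [P → . - d], [P → .] }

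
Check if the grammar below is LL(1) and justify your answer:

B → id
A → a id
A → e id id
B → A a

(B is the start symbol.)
A grammar is LL(1) if for each non-terminal N with multiple productions, the predict sets of those productions are pairwise disjoint, where PREDICT(N → α) = (FIRST(α) \ {ε}) ∪ (FOLLOW(N) if α ⇒* ε).

Relevant sets:
  FIRST(A) = { 'a', 'e' }

For B:
  PREDICT(B → id) = { 'id' }
  PREDICT(B → A a) = { 'a', 'e' }
For A:
  PREDICT(A → a id) = { 'a' }
  PREDICT(A → e id id) = { 'e' }

All predict sets are disjoint. The grammar IS LL(1).

Answer: Yes, the grammar is LL(1).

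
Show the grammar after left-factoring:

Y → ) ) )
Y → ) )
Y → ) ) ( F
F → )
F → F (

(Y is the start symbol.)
Left-factoring transforms A → αβ₁ | αβ₂ into A → αA' and A' → β₁ | β₂
(α is the longest common prefix among the alternatives). Repeat until
no nonterminal has two alternatives with a common prefix.

Round 1: Y has alternatives sharing prefix ') )'. Introduce Y': Y → ) ) Y'
  Add: Y' → )
  Add: Y' → ε
  Add: Y' → ( F

No remaining common prefixes — done.

Resulting grammar:
Y → ) ) Y'
Y' → )
Y' → ε
Y' → ( F
F → )
F → F (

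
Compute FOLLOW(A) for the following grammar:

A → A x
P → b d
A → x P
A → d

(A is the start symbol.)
{ $, 'x' }

To compute FOLLOW(A), find every occurrence of A on a right-hand side N → α A β: add FIRST(β) \ {ε}, and if β is empty or nullable also add FOLLOW(N). Iterate to a fixed point.

A is the start symbol, so $ ∈ FOLLOW(A).
In A → A x: A is followed by x, add FIRST(x) \ {ε} = { 'x' }

Taking the union: FOLLOW(A) = { $, 'x' }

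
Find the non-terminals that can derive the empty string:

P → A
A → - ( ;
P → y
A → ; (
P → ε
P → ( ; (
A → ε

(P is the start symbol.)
A non-terminal is nullable if it can derive ε (the empty string): either it has an ε-production, or it has a production whose right-hand side consists entirely of nullable non-terminals.

ε-productions: P → ε, A → ε
So P, A are immediately nullable.
Every non-terminal is now nullable.
Nullable = { 'A', 'P' }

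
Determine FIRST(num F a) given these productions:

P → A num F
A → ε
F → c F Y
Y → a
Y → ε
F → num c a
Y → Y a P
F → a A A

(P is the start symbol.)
To compute FIRST(num F a), process the symbols left to right:
Symbol num is a terminal. Add 'num' and stop.
FIRST(num F a) = { 'num' }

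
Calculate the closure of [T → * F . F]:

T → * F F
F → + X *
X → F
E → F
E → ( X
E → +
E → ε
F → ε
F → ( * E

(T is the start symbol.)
{ [F → . ( * E], [F → . + X *], [F → .], [T → * F . F] }

To compute CLOSURE, for each item [A → α.Bβ] where B is a non-terminal, add [B → .γ] for all productions B → γ; repeat for the newly added items until nothing changes.

Start with: [T → * F . F]
  [T → * F . F] has the dot before F: add [F → . + X *], [F → .], [F → . ( * E]
No further items can be added.

CLOSURE = { [F → . ( * E], [F → . + X *], [F → .], [T → * F . F] }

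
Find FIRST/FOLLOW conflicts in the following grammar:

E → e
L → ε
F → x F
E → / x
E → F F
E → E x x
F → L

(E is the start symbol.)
Nullable non-terminals: E, F, L.
FIRST sets used below: FIRST(F) = { 'x', ε }, FIRST(E) = { '/', 'e', 'x', ε }, FIRST(L) = { ε }

E: nullable alternative(s) E → F F; FOLLOW(E) = { $, 'x' }
  E → e: FIRST \ {ε} = { 'e' } — disjoint from FOLLOW(E)
  E → / x: FIRST \ {ε} = { '/' } — disjoint from FOLLOW(E)
  E → F F: FIRST \ {ε} = { 'x' } — this is the only nullable alternative, skip
  E → E x x: FIRST \ {ε} = { '/', 'e', 'x' } — overlaps FOLLOW(E) on { 'x' }: CONFLICT

F: nullable alternative(s) F → L; FOLLOW(F) = { $, 'x' }
  F → x F: FIRST \ {ε} = { 'x' } — overlaps FOLLOW(F) on { 'x' }: CONFLICT
  F → L: FIRST \ {ε} = { } — this is the only nullable alternative, skip
L has a nullable alternative but only one production, so nothing to check.

So the grammar has 2 FIRST/FOLLOW conflicts (marked CONFLICT above).

Answer: Yes. E → E x x with FOLLOW(E) on { 'x' }; F → x F with FOLLOW(F) on { 'x' }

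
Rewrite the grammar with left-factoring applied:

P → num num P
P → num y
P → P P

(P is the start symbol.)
Left-factoring transforms A → αβ₁ | αβ₂ into A → αA' and A' → β₁ | β₂
(α is the longest common prefix among the alternatives). Repeat until
no nonterminal has two alternatives with a common prefix.

Round 1: P has alternatives sharing prefix 'num'. Introduce P': P → num P'
  Add: P' → num P
  Add: P' → y

No remaining common prefixes — done.

Resulting grammar:
P → num P'
P' → num P
P' → y
P → P P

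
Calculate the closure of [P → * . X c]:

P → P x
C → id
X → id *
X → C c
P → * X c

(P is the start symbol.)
To compute CLOSURE, for each item [A → α.Bβ] where B is a non-terminal, add [B → .γ] for all productions B → γ; repeat for the newly added items until nothing changes.

Start with: [P → * . X c]
  [P → * . X c] has the dot before X: add [X → . id *], [X → . C c]
  [X → . C c] has the dot before C: add [C → . id]
No further items can be added.

CLOSURE = { [C → . id], [P → * . X c], [X → . C c], [X → . id *] }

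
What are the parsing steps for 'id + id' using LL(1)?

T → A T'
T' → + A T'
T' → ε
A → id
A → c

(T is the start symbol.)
Stack is shown with the top on the left.

Stack     Input      Action
---------------------------
T $       id + id $  output T → A T'
A T' $    id + id $  output A → id
id T' $   id + id $  match 'id'
T' $      + id $     output T' → + A T'
+ A T' $  + id $     match '+'
A T' $    id $       output A → id
id T' $   id $       match 'id'
T' $      $          output T' → ε
$         $          accept

The string is accepted.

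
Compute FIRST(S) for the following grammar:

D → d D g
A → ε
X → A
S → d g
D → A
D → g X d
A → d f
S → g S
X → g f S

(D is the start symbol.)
{ 'd', 'g' }

To compute FIRST(S), examine every production with S on the left-hand side, reading each right-hand side left to right until a non-nullable symbol is reached.

From S → d g:
  - d is a terminal: add 'd' and stop
From S → g S:
  - g is a terminal: add 'g' and stop

Collecting: FIRST(S) = { 'd', 'g' }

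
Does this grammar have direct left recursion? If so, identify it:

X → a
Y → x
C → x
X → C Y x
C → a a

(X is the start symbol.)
No direct left recursion

X → a: starts with a
Y → x: starts with x
C → x: starts with x
X → C Y x: starts with C
C → a a: starts with a

No direct left recursion found.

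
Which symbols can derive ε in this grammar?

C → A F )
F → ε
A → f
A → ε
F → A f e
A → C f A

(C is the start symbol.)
{ 'A', 'F' }

ε-productions: F → ε, A → ε
So F, A are immediately nullable.
No further non-terminal can be added: every production for the remaining non-terminals contains a terminal or a non-nullable non-terminal.
Nullable = { 'A', 'F' }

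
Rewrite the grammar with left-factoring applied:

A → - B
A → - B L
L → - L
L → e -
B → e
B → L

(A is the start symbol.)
A → - B A'
A' → ε
A' → L
L → - L
L → e -
B → e
B → L

Left-factoring transforms A → αβ₁ | αβ₂ into A → αA' and A' → β₁ | β₂
(α is the longest common prefix among the alternatives). Repeat until
no nonterminal has two alternatives with a common prefix.

Round 1: A has alternatives sharing prefix '- B'. Introduce A': A → - B A'
  Add: A' → ε
  Add: A' → L

No remaining common prefixes — done.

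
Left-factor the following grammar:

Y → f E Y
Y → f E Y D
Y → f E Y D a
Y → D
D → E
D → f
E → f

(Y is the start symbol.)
Left-factoring transforms A → αβ₁ | αβ₂ into A → αA' and A' → β₁ | β₂
(α is the longest common prefix among the alternatives). Repeat until
no nonterminal has two alternatives with a common prefix.

Round 1: Y has alternatives sharing prefix 'f E Y'. Introduce Y': Y → f E Y Y'
  Add: Y' → ε
  Add: Y' → D
  Add: Y' → D a

Round 2: Y' has alternatives sharing prefix 'D'. Introduce Y'': Y' → D Y''
  Add: Y'' → ε
  Add: Y'' → a

No remaining common prefixes — done.

Resulting grammar:
Y → f E Y Y'
Y' → ε
Y' → D Y''
Y'' → ε
Y'' → a
Y → D
D → E
D → f
E → f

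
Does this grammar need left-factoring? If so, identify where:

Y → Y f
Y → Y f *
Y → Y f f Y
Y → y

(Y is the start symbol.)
Left-factoring is needed when two productions for the same non-terminal
share a common prefix on the right-hand side.

Productions for Y:
  Y → Y f
  Y → Y f *
  Y → Y f f Y
  Y → y

Found common prefix 'Y f' in productions for Y

Answer: Yes, Y has productions with common prefix 'Y f'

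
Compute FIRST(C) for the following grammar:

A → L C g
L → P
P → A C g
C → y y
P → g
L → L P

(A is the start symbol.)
{ 'y' }

To compute FIRST(C), examine every production with C on the left-hand side, reading each right-hand side left to right until a non-nullable symbol is reached.

From C → y y:
  - y is a terminal: add 'y' and stop

Collecting: FIRST(C) = { 'y' }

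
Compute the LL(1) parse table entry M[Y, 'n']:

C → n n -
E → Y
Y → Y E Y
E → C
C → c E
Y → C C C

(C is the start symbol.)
Y → Y E Y, Y → C C C

To find M[Y, 'n'], we find productions for Y where 'n' is in the predict set (PREDICT(N → α) = (FIRST(α) \ {ε}) ∪ (FOLLOW(N) if α ⇒* ε)).

Relevant sets:
  FIRST(Y) = { 'c', 'n' }
  FIRST(C) = { 'c', 'n' }

Y → Y E Y: PREDICT = { 'c', 'n' }
  'n' is in predict set, so this production goes in M[Y, 'n']
Y → C C C: PREDICT = { 'c', 'n' }
  'n' is in predict set, so this production goes in M[Y, 'n']

M[Y, 'n'] = Y → Y E Y, Y → C C C  (a multiply-defined cell — the grammar is not LL(1))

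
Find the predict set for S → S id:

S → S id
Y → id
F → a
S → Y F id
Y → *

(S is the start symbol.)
{ '*', 'id' }

PREDICT(S → S id) = (FIRST(RHS) \ {ε}) ∪ (FOLLOW(S) if ε ∈ FIRST(RHS), i.e. RHS ⇒* ε)
FIRST(S) = { '*', 'id' }
FIRST(S id) = { '*', 'id' }
ε ∉ FIRST(S id), so FOLLOW(S) is not added.
PREDICT(S → S id) = { '*', 'id' }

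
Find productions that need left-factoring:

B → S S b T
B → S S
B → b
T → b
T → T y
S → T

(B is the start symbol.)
Yes, B has productions with common prefix 'S S'

Left-factoring is needed when two productions for the same non-terminal
share a common prefix on the right-hand side.

Productions for B:
  B → S S b T
  B → S S
  B → b
Productions for T:
  T → b
  T → T y

Found common prefix 'S S' in productions for B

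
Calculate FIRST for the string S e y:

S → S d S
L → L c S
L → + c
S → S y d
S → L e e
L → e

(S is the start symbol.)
FIRST sets of the non-terminals involved (from the grammar, by fixed-point iteration):
  FIRST(S) = { '+', 'e' }

To compute FIRST(S e y), process the symbols left to right:
Symbol S is a non-terminal. Add FIRST(S) \ {ε} = { '+', 'e' }
S is not nullable (ε ∉ FIRST(S)), so stop here.
FIRST(S e y) = { '+', 'e' }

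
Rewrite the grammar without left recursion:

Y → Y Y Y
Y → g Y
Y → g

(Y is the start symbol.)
Y → g Y Y'
Y → g Y'
Y' → Y Y Y'
Y' → ε

Y is directly left-recursive. The standard transformation for
  A → A α₁ | ... | A α_m | β₁ | ... | β_n
is
  A  → β₁ A' | ... | β_n A'
  A' → α₁ A' | ... | α_m A' | ε

Y → g Y becomes Y → g Y Y'
Y → g becomes Y → g Y'
Y → Y Y Y becomes Y' → Y Y Y'
Add Y' → ε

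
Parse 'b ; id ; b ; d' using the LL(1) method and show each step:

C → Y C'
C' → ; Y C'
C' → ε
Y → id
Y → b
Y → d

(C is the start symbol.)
Stack is shown with the top on the left.

Stack     Input             Action
----------------------------------
C $       b ; id ; b ; d $  output C → Y C'
Y C' $    b ; id ; b ; d $  output Y → b
b C' $    b ; id ; b ; d $  match 'b'
C' $      ; id ; b ; d $    output C' → ; Y C'
; Y C' $  ; id ; b ; d $    match ';'
Y C' $    id ; b ; d $      output Y → id
id C' $   id ; b ; d $      match 'id'
C' $      ; b ; d $         output C' → ; Y C'
; Y C' $  ; b ; d $         match ';'
Y C' $    b ; d $           output Y → b
b C' $    b ; d $           match 'b'
C' $      ; d $             output C' → ; Y C'
; Y C' $  ; d $             match ';'
Y C' $    d $               output Y → d
d C' $    d $               match 'd'
C' $      $                 output C' → ε
$         $                 accept

The string is accepted.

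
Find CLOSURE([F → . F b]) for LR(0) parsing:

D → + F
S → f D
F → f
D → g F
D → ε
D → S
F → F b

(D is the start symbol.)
{ [F → . F b], [F → . f] }

To compute CLOSURE, for each item [A → α.Bβ] where B is a non-terminal, add [B → .γ] for all productions B → γ; repeat for the newly added items until nothing changes.

Start with: [F → . F b]
  [F → . F b] has the dot before F: add [F → . f]
No further items can be added.

CLOSURE = { [F → . F b], [F → . f] }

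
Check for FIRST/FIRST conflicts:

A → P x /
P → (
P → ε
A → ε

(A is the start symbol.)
A FIRST/FIRST conflict occurs when two productions N → α and N → β for the same non-terminal have FIRST(α) ∩ FIRST(β) ≠ ∅ (with ε ∈ FIRST of a nullable right-hand side, so two nullable alternatives also conflict).

FIRST sets of the non-terminals at (or reachable through a nullable prefix from) the front of some alternative:
  FIRST(P) = { '(', ε }

Productions for A:
  A → P x /: FIRST = { '(', 'x' }
  A → ε: FIRST = { ε }
Productions for P:
  P → (: FIRST = { '(' }
  P → ε: FIRST = { ε }

All alternatives of each non-terminal have pairwise disjoint FIRST sets.

Answer: No FIRST/FIRST conflicts.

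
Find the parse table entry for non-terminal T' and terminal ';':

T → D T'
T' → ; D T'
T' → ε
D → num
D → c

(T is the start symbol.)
T' → ; D T'

To find M[T', ';'], we find productions for T' where ';' is in the predict set (PREDICT(N → α) = (FIRST(α) \ {ε}) ∪ (FOLLOW(N) if α ⇒* ε)).

Relevant sets:
  FOLLOW(T') = { $ }

T' → ; D T': PREDICT = { ';' }
  ';' is in predict set, so this production goes in M[T', ';']
T' → ε: PREDICT = { $ }

M[T', ';'] = T' → ; D T'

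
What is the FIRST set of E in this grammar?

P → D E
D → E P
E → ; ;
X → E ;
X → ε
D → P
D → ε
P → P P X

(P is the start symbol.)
{ ';' }

From E → ; ;:
  - ';' is a terminal: add ';' and stop

Collecting: FIRST(E) = { ';' }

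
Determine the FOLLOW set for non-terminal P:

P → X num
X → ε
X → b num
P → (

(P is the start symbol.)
To compute FOLLOW(P), find every occurrence of P on a right-hand side N → α P β: add FIRST(β) \ {ε}, and if β is empty or nullable also add FOLLOW(N). Iterate to a fixed point.

P is the start symbol, so $ ∈ FOLLOW(P).
P does not occur on any right-hand side.

Taking the union: FOLLOW(P) = { $ }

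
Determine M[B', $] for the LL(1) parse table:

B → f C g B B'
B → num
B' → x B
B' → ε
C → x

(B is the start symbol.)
To find M[B', $], we find productions for B' where $ is in the predict set (PREDICT(N → α) = (FIRST(α) \ {ε}) ∪ (FOLLOW(N) if α ⇒* ε)).

Relevant sets:
  FOLLOW(B') = { $, 'x' }

B' → x B: PREDICT = { 'x' }
B' → ε: PREDICT = { $, 'x' }
  $ is in predict set, so this production goes in M[B', $]

M[B', $] = B' → ε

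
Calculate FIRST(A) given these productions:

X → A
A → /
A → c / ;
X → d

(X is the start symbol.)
{ '/', 'c' }

To compute FIRST(A), examine every production with A on the left-hand side, reading each right-hand side left to right until a non-nullable symbol is reached.

From A → /:
  - '/' is a terminal: add '/' and stop
From A → c / ;:
  - c is a terminal: add 'c' and stop

Collecting: FIRST(A) = { '/', 'c' }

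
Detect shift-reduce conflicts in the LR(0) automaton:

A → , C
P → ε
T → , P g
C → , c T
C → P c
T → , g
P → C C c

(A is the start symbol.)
Yes — I1: [P → .] vs [C → . , c T]; I4: [A → , C .] vs [C → . , c T]; I7: [P → .] vs [C → . , c T]; I10: [P → .] vs [C → . , c T]; I12: [P → .] vs [C → . , c T]

A shift-reduce conflict occurs when an LR(0) state has both:
  - a complete (reduce) item [A → α .] (dot at the end), and
  - a shift item [B → β . c γ] (dot before a terminal).

Augment with A' → A and build the canonical LR(0) collection (I0 = CLOSURE({[A' → . A]}), then GOTO on every symbol after a dot until no new states appear). It has 16 states:
  I0: { [A → . , C], [A' → . A] }  — shift
  I1: { [A → , . C], [C → . , c T], [C → . P c], [P → . C C c], [P → .] }  — shift, reduce
  I2: { [A' → A .] }  — accept
  I3: { [C → , . c T] }  — shift
  I4: { [A → , C .], [C → . , c T], [C → . P c], [P → . C C c], [P → .], [P → C . C c] }  — shift, 2 reduces
  I5: { [C → P . c] }  — shift
  I6: { [C → P c .] }  — reduce
  I7: { [C → . , c T], [C → . P c], [P → . C C c], [P → .], [P → C . C c], [P → C C . c] }  — shift, reduce
  I8: { [P → C C c .] }  — reduce
  I9: { [C → , c . T], [T → . , P g], [T → . , g] }  — shift
  I10: { [C → . , c T], [C → . P c], [P → . C C c], [P → .], [T → , . P g], [T → , . g] }  — shift, reduce
  I11: { [C → , c T .] }  — reduce
  I12: { [C → . , c T], [C → . P c], [P → . C C c], [P → .], [P → C . C c] }  — shift, reduce
  I13: { [C → P . c], [T → , P . g] }  — shift
  I14: { [T → , g .] }  — reduce
  I15: { [T → , P g .] }  — reduce

I1 contains reduce item [P → .] and shift item [C → . , c T] — shift-reduce conflict.
I4 contains reduce items [A → , C .], [P → .] and shift item [C → . , c T] — shift-reduce conflict.
I7 contains reduce item [P → .] and shift items [C → . , c T], [P → C C . c] — shift-reduce conflict.
I10 contains reduce item [P → .] and shift items [C → . , c T], [T → , . g] — shift-reduce conflict.
I12 contains reduce item [P → .] and shift item [C → . , c T] — shift-reduce conflict.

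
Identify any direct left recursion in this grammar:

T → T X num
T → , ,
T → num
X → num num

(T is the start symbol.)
Direct left recursion occurs when N → N α for some non-terminal N (the right-hand side begins with the left-hand side itself).

T → T X num: LEFT RECURSIVE (starts with T)
T → , ,: starts with ','
T → num: starts with num
X → num num: starts with num

The grammar has direct left recursion on: T.

Answer: Yes, T is left-recursive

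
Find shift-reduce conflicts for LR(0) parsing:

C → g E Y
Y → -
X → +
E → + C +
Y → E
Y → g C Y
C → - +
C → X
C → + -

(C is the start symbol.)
Augment with C' → C and build the canonical LR(0) collection (I0 = CLOSURE({[C' → . C]}), then GOTO on every symbol after a dot until no new states appear). It has 18 states:
  I0: { [C → . + -], [C → . - +], [C → . X], [C → . g E Y], [C' → . C], [X → . +] }  — shift
  I1: { [C → + . -], [X → + .] }  — shift, reduce
  I2: { [C → - . +] }  — shift
  I3: { [C' → C .] }  — accept
  I4: { [C → X .] }  — reduce
  I5: { [C → g . E Y], [E → . + C +] }  — shift
  I6: { [C → . + -], [C → . - +], [C → . X], [C → . g E Y], [E → + . C +], [X → . +] }  — shift
  I7: { [C → g E . Y], [E → . + C +], [Y → . -], [Y → . E], [Y → . g C Y] }  — shift
  I8: { [Y → - .] }  — reduce
  I9: { [Y → E .] }  — reduce
  I10: { [C → g E Y .] }  — reduce
  I11: { [C → . + -], [C → . - +], [C → . X], [C → . g E Y], [X → . +], [Y → g . C Y] }  — shift
  I12: { [E → . + C +], [Y → . -], [Y → . E], [Y → . g C Y], [Y → g C . Y] }  — shift
  I13: { [Y → g C Y .] }  — reduce
  I14: { [E → + C . +] }  — shift
  I15: { [E → + C + .] }  — reduce
  I16: { [C → - + .] }  — reduce
  I17: { [C → + - .] }  — reduce

I1 contains reduce item [X → + .] and shift item [C → + . -] — shift-reduce conflict.

Answer: Yes — I1: [X → + .] vs [C → + . -]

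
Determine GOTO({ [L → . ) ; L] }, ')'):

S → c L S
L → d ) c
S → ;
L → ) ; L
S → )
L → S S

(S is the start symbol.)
{ [L → ) . ; L] }

GOTO(I, ')') = CLOSURE({ [A → αX.β] : [A → α.Xβ] ∈ I, X = ')' })

Items with dot before ')', with the dot advanced:
  [L → . ) ; L] → [L → ) . ; L]
Closure adds nothing (no advanced item has the dot before a non-terminal).

GOTO = { [L → ) . ; L] }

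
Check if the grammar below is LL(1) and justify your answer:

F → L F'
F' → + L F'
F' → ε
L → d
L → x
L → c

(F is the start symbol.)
Yes, the grammar is LL(1).

A grammar is LL(1) if for each non-terminal N with multiple productions, the predict sets of those productions are pairwise disjoint, where PREDICT(N → α) = (FIRST(α) \ {ε}) ∪ (FOLLOW(N) if α ⇒* ε).

Relevant sets:
  FOLLOW(F') = { $ }

For F':
  PREDICT(F' → '+' L F') = { '+' }
  PREDICT(F' → ε) = { $ }
For L:
  PREDICT(L → d) = { 'd' }
  PREDICT(L → x) = { 'x' }
  PREDICT(L → c) = { 'c' }
F has a single production, so nothing to check there.

All predict sets are disjoint. The grammar IS LL(1).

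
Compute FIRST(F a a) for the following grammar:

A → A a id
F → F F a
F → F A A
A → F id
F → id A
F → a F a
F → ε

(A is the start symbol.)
FIRST sets of the non-terminals involved (from the grammar, by fixed-point iteration):
  FIRST(F) = { 'a', 'id', ε }

To compute FIRST(F a a), process the symbols left to right:
Symbol F is a non-terminal. Add FIRST(F) \ {ε} = { 'a', 'id' }
F is nullable (ε ∈ FIRST(F)), continue to the next symbol.
Symbol a is a terminal. Add 'a' and stop.
FIRST(F a a) = { 'a', 'id' }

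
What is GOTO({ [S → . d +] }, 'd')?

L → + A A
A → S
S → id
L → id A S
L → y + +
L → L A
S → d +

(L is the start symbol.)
GOTO(I, 'd') = CLOSURE({ [A → αX.β] : [A → α.Xβ] ∈ I, X = 'd' })

Items with dot before 'd', with the dot advanced:
  [S → . d +] → [S → d . +]
Closure adds nothing (no advanced item has the dot before a non-terminal).

GOTO = { [S → d . +] }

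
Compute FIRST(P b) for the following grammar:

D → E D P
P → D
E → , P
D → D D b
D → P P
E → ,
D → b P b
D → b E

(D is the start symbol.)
{ ',', 'b' }

FIRST sets of the non-terminals involved (from the grammar, by fixed-point iteration):
  FIRST(P) = { ',', 'b' }

To compute FIRST(P b), process the symbols left to right:
Symbol P is a non-terminal. Add FIRST(P) \ {ε} = { ',', 'b' }
P is not nullable (ε ∉ FIRST(P)), so stop here.
FIRST(P b) = { ',', 'b' }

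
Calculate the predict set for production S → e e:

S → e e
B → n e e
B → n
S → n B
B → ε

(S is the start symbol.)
PREDICT(S → e e) = (FIRST(RHS) \ {ε}) ∪ (FOLLOW(S) if ε ∈ FIRST(RHS), i.e. RHS ⇒* ε)
FIRST(e e) = { 'e' }
ε ∉ FIRST(e e), so FOLLOW(S) is not added.
PREDICT(S → e e) = { 'e' }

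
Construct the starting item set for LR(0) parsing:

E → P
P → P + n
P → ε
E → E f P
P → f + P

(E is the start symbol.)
{ [E → . E f P], [E → . P], [E' → . E], [P → . P + n], [P → . f + P], [P → .] }

First, augment the grammar with E' → E
I₀ = CLOSURE({ [E' → . E] }):
  [E' → . E] has the dot before E: add [E → . P], [E → . E f P]
  [E → . P] has the dot before P: add [P → . P + n], [P → .], [P → . f + P]
No further items can be added.

I₀ = { [E → . E f P], [E → . P], [E' → . E], [P → . P + n], [P → . f + P], [P → .] }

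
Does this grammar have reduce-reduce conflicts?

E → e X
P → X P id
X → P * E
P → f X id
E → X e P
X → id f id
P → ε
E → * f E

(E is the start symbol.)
Yes — I17: [E → e X .] vs [P → .]

A reduce-reduce conflict occurs when an LR(0) state has two complete items [A → α .] and [B → β .] — both call for a reduction, and with no lookahead the parser cannot choose between them.

Augment with E' → E and build the canonical LR(0) collection (I0 = CLOSURE({[E' → . E]}), then GOTO on every symbol after a dot until no new states appear). It has 22 states:
  I0: { [E → . * f E], [E → . X e P], [E → . e X], [E' → . E], [P → . X P id], [P → . f X id], [P → .], [X → . P * E], [X → . id f id] }  — shift, reduce
  I1: { [E → * . f E] }  — shift
  I2: { [E' → E .] }  — accept
  I3: { [X → P . * E] }  — shift
  I4: { [E → X . e P], [P → . X P id], [P → . f X id], [P → .], [P → X . P id], [X → . P * E], [X → . id f id] }  — shift, reduce
  I5: { [E → e . X], [P → . X P id], [P → . f X id], [P → .], [X → . P * E], [X → . id f id] }  — shift, reduce
  I6: { [P → . X P id], [P → . f X id], [P → .], [P → f . X id], [X → . P * E], [X → . id f id] }  — shift, reduce
  I7: { [X → id . f id] }  — shift
  I8: { [X → id f . id] }  — shift
  I9: { [X → id f id .] }  — reduce
  I10: { [P → . X P id], [P → . f X id], [P → .], [P → X . P id], [P → f X . id], [X → . P * E], [X → . id f id] }  — shift, reduce
  I11: { [P → X P . id], [X → P . * E] }  — shift
  I12: { [P → . X P id], [P → . f X id], [P → .], [P → X . P id], [X → . P * E], [X → . id f id] }  — shift, reduce
  I13: { [P → f X id .], [X → id . f id] }  — shift, reduce
  I14: { [E → . * f E], [E → . X e P], [E → . e X], [P → . X P id], [P → . f X id], [P → .], [X → . P * E], [X → . id f id], [X → P * . E] }  — shift, reduce
  I15: { [P → X P id .] }  — reduce
  I16: { [X → P * E .] }  — reduce
  I17: { [E → e X .], [P → . X P id], [P → . f X id], [P → .], [P → X . P id], [X → . P * E], [X → . id f id] }  — shift, 2 reduces
  I18: { [E → X e . P], [P → . X P id], [P → . f X id], [P → .], [X → . P * E], [X → . id f id] }  — shift, reduce
  I19: { [E → X e P .], [X → P . * E] }  — shift, reduce
  I20: { [E → * f . E], [E → . * f E], [E → . X e P], [E → . e X], [P → . X P id], [P → . f X id], [P → .], [X → . P * E], [X → . id f id] }  — shift, reduce
  I21: { [E → * f E .] }  — reduce

I17 contains complete items [E → e X .], [P → .] — reduce-reduce conflict.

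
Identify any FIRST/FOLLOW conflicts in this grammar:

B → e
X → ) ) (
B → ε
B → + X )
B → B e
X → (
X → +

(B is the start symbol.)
A FIRST/FOLLOW conflict occurs when a non-terminal N has a nullable alternative N → β (β ⇒* ε) and another alternative N → α with FIRST(α) ∩ FOLLOW(N) ≠ ∅: on such a lookahead the parser cannot decide between expanding α and letting N vanish via β.

Nullable non-terminals: B.
FIRST sets used below: FIRST(B) = { '+', 'e', ε }

B: nullable alternative(s) B → ε; FOLLOW(B) = { $, 'e' }
  B → e: FIRST \ {ε} = { 'e' } — overlaps FOLLOW(B) on { 'e' }: CONFLICT
  B → ε: FIRST \ {ε} = { } — this is the only nullable alternative, skip
  B → + X ): FIRST \ {ε} = { '+' } — disjoint from FOLLOW(B)
  B → B e: FIRST \ {ε} = { '+', 'e' } — overlaps FOLLOW(B) on { 'e' }: CONFLICT

X has no nullable alternative, so no FIRST/FOLLOW check is needed there.

So the grammar has 2 FIRST/FOLLOW conflicts (marked CONFLICT above).

Answer: Yes. B → e with FOLLOW(B) on { 'e' }; B → B e with FOLLOW(B) on { 'e' }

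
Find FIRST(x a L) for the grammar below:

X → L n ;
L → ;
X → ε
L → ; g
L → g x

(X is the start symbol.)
To compute FIRST(x a L), process the symbols left to right:
Symbol x is a terminal. Add 'x' and stop.
FIRST(x a L) = { 'x' }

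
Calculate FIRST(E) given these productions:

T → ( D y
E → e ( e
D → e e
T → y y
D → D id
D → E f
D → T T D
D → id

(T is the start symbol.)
From E → e ( e:
  - e is a terminal: add 'e' and stop

Collecting: FIRST(E) = { 'e' }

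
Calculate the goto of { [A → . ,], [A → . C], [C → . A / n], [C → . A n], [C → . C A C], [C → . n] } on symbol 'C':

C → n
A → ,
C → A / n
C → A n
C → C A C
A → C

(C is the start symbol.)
{ [A → . ,], [A → . C], [A → C .], [C → . A / n], [C → . A n], [C → . C A C], [C → . n], [C → C . A C] }

GOTO(I, 'C') = CLOSURE({ [A → αX.β] : [A → α.Xβ] ∈ I, X = 'C' })

Items with dot before 'C', with the dot advanced:
  [A → . C] → [A → C .]
  [C → . C A C] → [C → C . A C]
Closure of the advanced items:
  [C → C . A C] has the dot before A: add [A → . ,], [A → . C]
  [A → . C] has the dot before C: add [C → . n], [C → . A / n], [C → . A n], [C → . C A C]

GOTO = { [A → . ,], [A → . C], [A → C .], [C → . A / n], [C → . A n], [C → . C A C], [C → . n], [C → C . A C] }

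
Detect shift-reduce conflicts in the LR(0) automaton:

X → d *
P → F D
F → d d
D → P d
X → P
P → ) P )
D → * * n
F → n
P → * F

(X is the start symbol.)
No shift-reduce conflicts

Augment with X' → X and build the canonical LR(0) collection (I0 = CLOSURE({[X' → . X]}), then GOTO on every symbol after a dot until no new states appear). It has 20 states:
  I0: { [F → . d d], [F → . n], [P → . ) P )], [P → . * F], [P → . F D], [X → . P], [X → . d *], [X' → . X] }  — shift
  I1: { [F → . d d], [F → . n], [P → ) . P )], [P → . ) P )], [P → . * F], [P → . F D] }  — shift
  I2: { [F → . d d], [F → . n], [P → * . F] }  — shift
  I3: { [D → . * * n], [D → . P d], [F → . d d], [F → . n], [P → . ) P )], [P → . * F], [P → . F D], [P → F . D] }  — shift
  I4: { [X → P .] }  — reduce
  I5: { [X' → X .] }  — accept
  I6: { [F → d . d], [X → d . *] }  — shift
  I7: { [F → n .] }  — reduce
  I8: { [X → d * .] }  — reduce
  I9: { [F → d d .] }  — reduce
  I10: { [D → * . * n], [F → . d d], [F → . n], [P → * . F] }  — shift
  I11: { [P → F D .] }  — reduce
  I12: { [D → P . d] }  — shift
  I13: { [F → d . d] }  — shift
  I14: { [D → P d .] }  — reduce
  I15: { [D → * * . n] }  — shift
  I16: { [P → * F .] }  — reduce
  I17: { [D → * * n .] }  — reduce
  I18: { [P → ) P . )] }  — shift
  I19: { [P → ) P ) .] }  — reduce

No state contains both a complete item and a shift item.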